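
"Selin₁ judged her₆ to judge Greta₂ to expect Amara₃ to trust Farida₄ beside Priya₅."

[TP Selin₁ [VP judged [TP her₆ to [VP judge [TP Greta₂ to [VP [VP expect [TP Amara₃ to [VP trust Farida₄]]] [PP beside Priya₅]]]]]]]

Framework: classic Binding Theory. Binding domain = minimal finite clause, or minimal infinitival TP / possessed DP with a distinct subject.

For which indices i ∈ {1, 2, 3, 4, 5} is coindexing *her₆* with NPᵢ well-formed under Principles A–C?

*her* is a pronoun, so Principle B applies: it must be free in its binding domain.
Binding domain of *her₆*: the matrix TP, whose subject is Selin₁.
*Selin₁* c-commands the pronoun within its binding domain → coindexation would violate Principle B.
*Greta₂*: the pronoun c-commands this R-expression → coindexation would violate Principle C on *Greta₂*.
*Amara₃*: the pronoun c-commands this R-expression → coindexation would violate Principle C on *Amara₃*.
*Farida₄*: the pronoun c-commands this R-expression → coindexation would violate Principle C on *Farida₄*.
*Priya₅*: the pronoun c-commands this R-expression → coindexation would violate Principle C on *Priya₅*.

none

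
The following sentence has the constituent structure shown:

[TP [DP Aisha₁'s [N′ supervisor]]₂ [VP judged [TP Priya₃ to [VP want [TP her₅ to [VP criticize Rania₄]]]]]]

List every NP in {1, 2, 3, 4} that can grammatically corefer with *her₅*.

*her* is a pronoun, so Principle B applies: it must be free in its binding domain.
Binding domain of *her₅*: the embedded TP, whose subject is Priya₃.
*Aisha₁* and the pronoun do not c-command one another → neither Principle B nor Principle C is at stake; coindexation permitted.
*[Aisha₁'s supervisor]₂* c-commands the pronoun but from outside its binding domain, and is not c-commanded by it → coindexation permitted.
*Priya₃* c-commands the pronoun within its binding domain → coindexation would violate Principle B.
*Rania₄*: the pronoun c-commands this R-expression → coindexation would violate Principle C on *Rania₄*.

{1, 2}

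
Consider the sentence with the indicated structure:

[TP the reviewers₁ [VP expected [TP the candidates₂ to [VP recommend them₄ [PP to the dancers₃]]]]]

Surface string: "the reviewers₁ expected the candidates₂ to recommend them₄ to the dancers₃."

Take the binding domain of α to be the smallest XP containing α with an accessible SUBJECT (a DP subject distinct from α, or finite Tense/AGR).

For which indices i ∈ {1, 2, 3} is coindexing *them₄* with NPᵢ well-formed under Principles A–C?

*them* is a pronoun, so Principle B applies: it must be free in its binding domain.
Binding domain of *them₄*: the embedded TP, whose subject is the candidates₂.
*the reviewers₁* c-commands the pronoun but from outside its binding domain, and is not c-commanded by it → coindexation permitted.
*the candidates₂* c-commands the pronoun within its binding domain → coindexation would violate Principle B.
*the dancers₃*: the pronoun c-commands this R-expression → coindexation would violate Principle C on *the dancers₃*.

{1}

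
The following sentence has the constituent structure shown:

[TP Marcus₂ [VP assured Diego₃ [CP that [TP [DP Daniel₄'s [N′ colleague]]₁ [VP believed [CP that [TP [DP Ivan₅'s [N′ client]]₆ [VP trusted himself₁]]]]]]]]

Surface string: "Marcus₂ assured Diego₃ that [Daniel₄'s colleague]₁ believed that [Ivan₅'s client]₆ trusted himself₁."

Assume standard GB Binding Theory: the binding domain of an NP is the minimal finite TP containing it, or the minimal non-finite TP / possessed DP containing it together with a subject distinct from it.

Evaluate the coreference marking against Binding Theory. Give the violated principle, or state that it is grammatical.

Principle A

The two coindexed NPs are *[Daniel₄'s colleague]₁* and *himself₁*.
*himself₁* is an anaphor. Principle A requires it to be bound within its binding domain — the embedded TP, whose subject is [Ivan₅'s client]₆.
Within that domain it is c-commanded by *[Ivan₅'s client]₆*, which does not share its index.
*[Daniel₄'s colleague]₁* does c-command the anaphor, but from outside its binding domain.
The anaphor is unbound in its domain → Principle A violation.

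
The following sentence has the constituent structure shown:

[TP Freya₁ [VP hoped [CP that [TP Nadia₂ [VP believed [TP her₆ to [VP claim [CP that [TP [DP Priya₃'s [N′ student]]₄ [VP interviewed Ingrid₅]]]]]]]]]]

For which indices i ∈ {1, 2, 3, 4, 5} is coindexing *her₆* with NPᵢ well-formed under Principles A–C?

{1}

*her* is a pronoun, so Principle B applies: it must be free in its binding domain.
Binding domain of *her₆*: the embedded TP, whose subject is Nadia₂.
*Freya₁* c-commands the pronoun but from outside its binding domain, and is not c-commanded by it → coindexation permitted.
*Nadia₂* c-commands the pronoun within its binding domain → coindexation would violate Principle B.
*Priya₃*: the pronoun c-commands this R-expression → coindexation would violate Principle C on *Priya₃*.
*[Priya₃'s student]₄*: the pronoun c-commands this R-expression → coindexation would violate Principle C on *[Priya₃'s student]₄*.
*Ingrid₅*: the pronoun c-commands this R-expression → coindexation would violate Principle C on *Ingrid₅*.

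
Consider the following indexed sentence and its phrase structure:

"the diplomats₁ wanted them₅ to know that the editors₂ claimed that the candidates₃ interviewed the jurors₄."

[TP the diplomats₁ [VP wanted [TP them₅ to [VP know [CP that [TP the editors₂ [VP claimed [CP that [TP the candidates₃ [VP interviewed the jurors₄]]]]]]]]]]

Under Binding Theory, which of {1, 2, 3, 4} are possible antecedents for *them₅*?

*them* is a pronoun, so Principle B applies: it must be free in its binding domain.
Binding domain of *them₅*: the matrix TP, whose subject is the diplomats₁.
*the diplomats₁* c-commands the pronoun within its binding domain → coindexation would violate Principle B.
*the editors₂*: the pronoun c-commands this R-expression → coindexation would violate Principle C on *the editors₂*.
*the candidates₃*: the pronoun c-commands this R-expression → coindexation would violate Principle C on *the candidates₃*.
*the jurors₄*: the pronoun c-commands this R-expression → coindexation would violate Principle C on *the jurors₄*.

none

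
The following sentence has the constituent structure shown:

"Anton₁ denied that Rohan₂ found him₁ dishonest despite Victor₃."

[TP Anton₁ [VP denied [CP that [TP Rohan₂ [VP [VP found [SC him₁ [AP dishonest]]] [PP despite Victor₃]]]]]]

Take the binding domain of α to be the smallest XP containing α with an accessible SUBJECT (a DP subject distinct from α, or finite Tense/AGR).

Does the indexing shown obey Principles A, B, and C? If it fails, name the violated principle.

grammatical

The two coindexed NPs are *Anton₁* and *him₁*.
*him₁* is a pronoun; its binding domain is the embedded TP, whose subject is Rohan₂. Within that domain it is c-commanded only by *Rohan₂*, which carries a different index — the pronoun is free locally, so Principle B holds.
*Anton₁* is an R-expression; *him₁* does not c-command it, and no other NP shares its index, so Principle C is satisfied.
All principles are respected.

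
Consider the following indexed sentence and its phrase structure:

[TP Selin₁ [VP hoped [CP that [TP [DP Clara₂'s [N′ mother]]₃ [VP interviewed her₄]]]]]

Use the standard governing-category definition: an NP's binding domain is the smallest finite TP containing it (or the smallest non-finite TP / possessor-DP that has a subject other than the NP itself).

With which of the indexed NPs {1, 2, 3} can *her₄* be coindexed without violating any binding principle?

*her* is a pronoun, so Principle B applies: it must be free in its binding domain.
Binding domain of *her₄*: the embedded TP, whose subject is [Clara₂'s mother]₃.
*Selin₁* c-commands the pronoun but from outside its binding domain, and is not c-commanded by it → coindexation permitted.
*Clara₂* and the pronoun do not c-command one another → neither Principle B nor Principle C is at stake; coindexation permitted.
*[Clara₂'s mother]₃* c-commands the pronoun within its binding domain → coindexation would violate Principle B.

{1, 2}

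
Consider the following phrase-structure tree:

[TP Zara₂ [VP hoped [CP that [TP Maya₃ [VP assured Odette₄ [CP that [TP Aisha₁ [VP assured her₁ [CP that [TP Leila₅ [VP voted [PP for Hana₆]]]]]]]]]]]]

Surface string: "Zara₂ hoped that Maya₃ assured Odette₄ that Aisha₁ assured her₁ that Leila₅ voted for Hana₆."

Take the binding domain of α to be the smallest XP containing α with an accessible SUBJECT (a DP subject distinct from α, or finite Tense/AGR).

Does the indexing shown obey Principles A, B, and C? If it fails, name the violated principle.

Principle B

The two coindexed NPs are *Aisha₁* and *her₁*.
*her₁* is a pronoun. Its binding domain is the embedded TP, whose subject is Aisha₁.
*Aisha₁* c-commands it within that domain and carries the same index.
The pronoun is locally bound → Principle B violation.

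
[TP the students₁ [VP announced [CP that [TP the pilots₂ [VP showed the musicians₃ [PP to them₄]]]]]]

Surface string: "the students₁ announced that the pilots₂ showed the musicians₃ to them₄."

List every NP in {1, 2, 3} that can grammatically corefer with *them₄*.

*them* is a pronoun, so Principle B applies: it must be free in its binding domain.
Binding domain of *them₄*: the embedded TP, whose subject is the pilots₂.
*the students₁* c-commands the pronoun but from outside its binding domain, and is not c-commanded by it → coindexation permitted.
*the pilots₂* c-commands the pronoun within its binding domain → coindexation would violate Principle B.
*the musicians₃* c-commands the pronoun within its binding domain → coindexation would violate Principle B.

{1}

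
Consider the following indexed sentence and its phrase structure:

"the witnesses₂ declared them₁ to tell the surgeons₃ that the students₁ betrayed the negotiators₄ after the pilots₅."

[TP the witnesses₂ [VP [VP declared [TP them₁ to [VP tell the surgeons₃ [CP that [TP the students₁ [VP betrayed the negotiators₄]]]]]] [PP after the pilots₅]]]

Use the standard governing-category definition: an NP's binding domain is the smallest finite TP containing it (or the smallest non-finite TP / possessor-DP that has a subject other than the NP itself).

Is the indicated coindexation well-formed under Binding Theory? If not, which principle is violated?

Principle C

The two coindexed NPs are *them₁* and *the students₁*.
*the students₁* is an R-expression. Principle C requires it to be free everywhere.
*them₁* c-commands it and carries the same index.
The R-expression is bound → Principle C violation.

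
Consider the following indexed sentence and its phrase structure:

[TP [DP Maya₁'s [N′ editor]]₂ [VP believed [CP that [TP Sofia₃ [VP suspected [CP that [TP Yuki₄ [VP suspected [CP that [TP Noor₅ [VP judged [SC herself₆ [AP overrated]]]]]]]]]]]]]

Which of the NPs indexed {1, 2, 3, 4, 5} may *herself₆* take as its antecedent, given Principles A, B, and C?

*herself* is an anaphor, so Principle A applies: it must be bound in its binding domain.
Binding domain of *herself₆*: the embedded TP, whose subject is Noor₅.
*Maya₁* does not c-command the anaphor → cannot bind it.
*[Maya₁'s editor]₂* c-commands the anaphor but is outside its binding domain → cannot satisfy Principle A.
*Sofia₃* c-commands the anaphor but is outside its binding domain → cannot satisfy Principle A.
*Yuki₄* c-commands the anaphor but is outside its binding domain → cannot satisfy Principle A.
*Noor₅* c-commands the anaphor within its binding domain → licit binder.

{5}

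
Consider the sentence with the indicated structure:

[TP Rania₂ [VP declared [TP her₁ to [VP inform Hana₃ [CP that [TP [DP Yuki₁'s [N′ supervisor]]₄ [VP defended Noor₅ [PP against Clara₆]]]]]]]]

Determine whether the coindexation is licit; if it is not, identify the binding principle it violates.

The two coindexed NPs are *her₁* and *Yuki₁*.
*Yuki₁* is an R-expression. Principle C requires it to be free everywhere.
*her₁* c-commands it and carries the same index.
The R-expression is bound → Principle C violation.

Principle C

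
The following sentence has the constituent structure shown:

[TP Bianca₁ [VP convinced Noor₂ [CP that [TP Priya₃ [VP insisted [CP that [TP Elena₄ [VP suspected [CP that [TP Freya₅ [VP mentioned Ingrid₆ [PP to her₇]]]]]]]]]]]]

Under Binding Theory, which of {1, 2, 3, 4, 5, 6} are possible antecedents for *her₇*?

*her* is a pronoun, so Principle B applies: it must be free in its binding domain.
Binding domain of *her₇*: the embedded TP, whose subject is Freya₅.
*Bianca₁* c-commands the pronoun but from outside its binding domain, and is not c-commanded by it → coindexation permitted.
*Noor₂* c-commands the pronoun but from outside its binding domain, and is not c-commanded by it → coindexation permitted.
*Priya₃* c-commands the pronoun but from outside its binding domain, and is not c-commanded by it → coindexation permitted.
*Elena₄* c-commands the pronoun but from outside its binding domain, and is not c-commanded by it → coindexation permitted.
*Freya₅* c-commands the pronoun within its binding domain → coindexation would violate Principle B.
*Ingrid₆* c-commands the pronoun within its binding domain → coindexation would violate Principle B.

{1, 2, 3, 4}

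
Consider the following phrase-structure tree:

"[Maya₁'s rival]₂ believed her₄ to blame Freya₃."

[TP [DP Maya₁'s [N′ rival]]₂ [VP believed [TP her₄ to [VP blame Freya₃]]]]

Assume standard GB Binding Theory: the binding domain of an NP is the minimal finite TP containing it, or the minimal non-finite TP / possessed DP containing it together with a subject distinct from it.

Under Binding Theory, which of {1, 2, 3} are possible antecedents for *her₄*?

{1}

*her* is a pronoun, so Principle B applies: it must be free in its binding domain.
Binding domain of *her₄*: the matrix TP, whose subject is [Maya₁'s rival]₂.
*Maya₁* and the pronoun do not c-command one another → neither Principle B nor Principle C is at stake; coindexation permitted.
*[Maya₁'s rival]₂* c-commands the pronoun within its binding domain → coindexation would violate Principle B.
*Freya₃*: the pronoun c-commands this R-expression → coindexation would violate Principle C on *Freya₃*.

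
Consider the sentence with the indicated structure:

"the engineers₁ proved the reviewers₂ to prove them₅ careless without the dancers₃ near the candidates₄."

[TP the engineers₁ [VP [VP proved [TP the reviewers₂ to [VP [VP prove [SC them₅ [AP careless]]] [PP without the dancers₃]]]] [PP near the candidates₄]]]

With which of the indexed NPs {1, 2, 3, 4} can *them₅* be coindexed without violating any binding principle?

{1, 3, 4}

*them* is a pronoun, so Principle B applies: it must be free in its binding domain.
Binding domain of *them₅*: the embedded TP, whose subject is the reviewers₂.
*the engineers₁* c-commands the pronoun but from outside its binding domain, and is not c-commanded by it → coindexation permitted.
*the reviewers₂* c-commands the pronoun within its binding domain → coindexation would violate Principle B.
*the dancers₃* and the pronoun do not c-command one another → neither Principle B nor Principle C is at stake; coindexation permitted.
*the candidates₄* and the pronoun do not c-command one another → neither Principle B nor Principle C is at stake; coindexation permitted.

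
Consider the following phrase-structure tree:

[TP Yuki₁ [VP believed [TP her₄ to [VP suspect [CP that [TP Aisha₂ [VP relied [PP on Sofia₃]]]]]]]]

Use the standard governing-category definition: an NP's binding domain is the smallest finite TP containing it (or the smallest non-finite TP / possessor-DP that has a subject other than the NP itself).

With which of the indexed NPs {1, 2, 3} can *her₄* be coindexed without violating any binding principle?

none

*her* is a pronoun, so Principle B applies: it must be free in its binding domain.
Binding domain of *her₄*: the matrix TP, whose subject is Yuki₁.
*Yuki₁* c-commands the pronoun within its binding domain → coindexation would violate Principle B.
*Aisha₂*: the pronoun c-commands this R-expression → coindexation would violate Principle C on *Aisha₂*.
*Sofia₃*: the pronoun c-commands this R-expression → coindexation would violate Principle C on *Sofia₃*.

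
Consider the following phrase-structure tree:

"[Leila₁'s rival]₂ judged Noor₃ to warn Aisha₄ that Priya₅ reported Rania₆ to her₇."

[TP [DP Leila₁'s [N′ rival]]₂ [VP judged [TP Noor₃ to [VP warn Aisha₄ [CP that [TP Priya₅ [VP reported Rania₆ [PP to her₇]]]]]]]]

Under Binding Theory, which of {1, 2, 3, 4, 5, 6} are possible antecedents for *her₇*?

*her* is a pronoun, so Principle B applies: it must be free in its binding domain.
Binding domain of *her₇*: the embedded TP, whose subject is Priya₅.
*Leila₁* and the pronoun do not c-command one another → neither Principle B nor Principle C is at stake; coindexation permitted.
*[Leila₁'s rival]₂* c-commands the pronoun but from outside its binding domain, and is not c-commanded by it → coindexation permitted.
*Noor₃* c-commands the pronoun but from outside its binding domain, and is not c-commanded by it → coindexation permitted.
*Aisha₄* c-commands the pronoun but from outside its binding domain, and is not c-commanded by it → coindexation permitted.
*Priya₅* c-commands the pronoun within its binding domain → coindexation would violate Principle B.
*Rania₆* c-commands the pronoun within its binding domain → coindexation would violate Principle B.

{1, 2, 3, 4}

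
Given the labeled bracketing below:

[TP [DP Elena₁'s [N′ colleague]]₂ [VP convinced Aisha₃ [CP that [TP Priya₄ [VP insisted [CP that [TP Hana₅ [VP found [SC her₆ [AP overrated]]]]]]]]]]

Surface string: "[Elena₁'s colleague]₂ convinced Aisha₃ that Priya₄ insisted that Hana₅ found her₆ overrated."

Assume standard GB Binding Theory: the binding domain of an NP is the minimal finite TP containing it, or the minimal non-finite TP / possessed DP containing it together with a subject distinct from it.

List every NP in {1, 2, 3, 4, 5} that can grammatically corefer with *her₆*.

{1, 2, 3, 4}

*her* is a pronoun, so Principle B applies: it must be free in its binding domain.
Binding domain of *her₆*: the embedded TP, whose subject is Hana₅.
*Elena₁* and the pronoun do not c-command one another → neither Principle B nor Principle C is at stake; coindexation permitted.
*[Elena₁'s colleague]₂* c-commands the pronoun but from outside its binding domain, and is not c-commanded by it → coindexation permitted.
*Aisha₃* c-commands the pronoun but from outside its binding domain, and is not c-commanded by it → coindexation permitted.
*Priya₄* c-commands the pronoun but from outside its binding domain, and is not c-commanded by it → coindexation permitted.
*Hana₅* c-commands the pronoun within its binding domain → coindexation would violate Principle B.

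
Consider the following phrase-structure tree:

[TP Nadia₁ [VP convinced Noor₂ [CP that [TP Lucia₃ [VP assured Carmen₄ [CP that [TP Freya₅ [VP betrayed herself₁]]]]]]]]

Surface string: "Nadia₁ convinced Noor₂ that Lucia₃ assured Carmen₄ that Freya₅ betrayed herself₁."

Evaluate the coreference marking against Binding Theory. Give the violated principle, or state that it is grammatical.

Principle A

The two coindexed NPs are *Nadia₁* and *herself₁*.
*herself₁* is an anaphor. Principle A requires it to be bound within its binding domain — the embedded TP, whose subject is Freya₅.
Within that domain it is c-commanded by *Freya₅*, which does not share its index.
*Nadia₁* does c-command the anaphor, but from outside its binding domain.
The anaphor is unbound in its domain → Principle A violation.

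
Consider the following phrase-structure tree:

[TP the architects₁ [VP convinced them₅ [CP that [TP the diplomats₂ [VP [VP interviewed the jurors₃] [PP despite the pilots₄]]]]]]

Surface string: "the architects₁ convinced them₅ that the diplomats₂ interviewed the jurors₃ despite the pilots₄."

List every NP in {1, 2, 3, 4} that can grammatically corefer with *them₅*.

*them* is a pronoun, so Principle B applies: it must be free in its binding domain.
Binding domain of *them₅*: the matrix TP, whose subject is the architects₁.
*the architects₁* c-commands the pronoun within its binding domain → coindexation would violate Principle B.
*the diplomats₂*: the pronoun c-commands this R-expression → coindexation would violate Principle C on *the diplomats₂*.
*the jurors₃*: the pronoun c-commands this R-expression → coindexation would violate Principle C on *the jurors₃*.
*the pilots₄*: the pronoun c-commands this R-expression → coindexation would violate Principle C on *the pilots₄*.

none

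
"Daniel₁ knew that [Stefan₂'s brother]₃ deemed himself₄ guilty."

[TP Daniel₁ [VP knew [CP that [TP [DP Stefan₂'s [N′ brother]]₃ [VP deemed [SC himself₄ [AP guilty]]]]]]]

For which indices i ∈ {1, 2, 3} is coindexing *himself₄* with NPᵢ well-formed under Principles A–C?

{3}

*himself* is an anaphor, so Principle A applies: it must be bound in its binding domain.
Binding domain of *himself₄*: the embedded TP, whose subject is [Stefan₂'s brother]₃.
*Daniel₁* c-commands the anaphor but is outside its binding domain → cannot satisfy Principle A.
*Stefan₂* does not c-command the anaphor → cannot bind it.
*[Stefan₂'s brother]₃* c-commands the anaphor within its binding domain → licit binder.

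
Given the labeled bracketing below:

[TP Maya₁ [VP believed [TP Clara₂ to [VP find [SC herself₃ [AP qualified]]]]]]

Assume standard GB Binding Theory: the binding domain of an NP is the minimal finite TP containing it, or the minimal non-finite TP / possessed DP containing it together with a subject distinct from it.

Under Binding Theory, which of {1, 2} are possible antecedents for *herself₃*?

{2}

*herself* is an anaphor, so Principle A applies: it must be bound in its binding domain.
Binding domain of *herself₃*: the embedded TP, whose subject is Clara₂.
*Maya₁* c-commands the anaphor but is outside its binding domain → cannot satisfy Principle A.
*Clara₂* c-commands the anaphor within its binding domain → licit binder.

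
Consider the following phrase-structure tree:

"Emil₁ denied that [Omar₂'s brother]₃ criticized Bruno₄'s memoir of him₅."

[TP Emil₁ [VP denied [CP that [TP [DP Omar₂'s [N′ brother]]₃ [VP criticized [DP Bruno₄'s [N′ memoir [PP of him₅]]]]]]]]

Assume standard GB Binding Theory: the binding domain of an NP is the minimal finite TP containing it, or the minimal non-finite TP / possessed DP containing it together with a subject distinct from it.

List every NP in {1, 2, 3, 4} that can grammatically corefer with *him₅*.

{1, 2, 3}

*him* is a pronoun, so Principle B applies: it must be free in its binding domain.
Binding domain of *him₅*: the possessed DP, whose subject is Bruno₄.
*Emil₁* c-commands the pronoun but from outside its binding domain, and is not c-commanded by it → coindexation permitted.
*Omar₂* and the pronoun do not c-command one another → neither Principle B nor Principle C is at stake; coindexation permitted.
*[Omar₂'s brother]₃* c-commands the pronoun but from outside its binding domain, and is not c-commanded by it → coindexation permitted.
*Bruno₄* c-commands the pronoun within its binding domain → coindexation would violate Principle B.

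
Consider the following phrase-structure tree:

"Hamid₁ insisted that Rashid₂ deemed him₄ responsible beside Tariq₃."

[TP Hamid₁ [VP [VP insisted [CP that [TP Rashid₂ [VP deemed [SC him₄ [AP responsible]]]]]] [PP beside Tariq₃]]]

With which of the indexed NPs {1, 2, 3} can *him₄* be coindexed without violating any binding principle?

{1, 3}

*him* is a pronoun, so Principle B applies: it must be free in its binding domain.
Binding domain of *him₄*: the embedded TP, whose subject is Rashid₂.
*Hamid₁* c-commands the pronoun but from outside its binding domain, and is not c-commanded by it → coindexation permitted.
*Rashid₂* c-commands the pronoun within its binding domain → coindexation would violate Principle B.
*Tariq₃* and the pronoun do not c-command one another → neither Principle B nor Principle C is at stake; coindexation permitted.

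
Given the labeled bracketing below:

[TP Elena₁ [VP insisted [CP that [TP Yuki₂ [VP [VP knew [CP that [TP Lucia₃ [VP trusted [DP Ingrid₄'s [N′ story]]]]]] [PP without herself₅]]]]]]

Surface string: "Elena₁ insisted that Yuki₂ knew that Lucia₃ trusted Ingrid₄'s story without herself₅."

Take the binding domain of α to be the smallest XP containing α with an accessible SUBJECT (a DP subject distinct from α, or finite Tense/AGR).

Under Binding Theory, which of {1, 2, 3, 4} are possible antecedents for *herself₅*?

{2}

*herself* is an anaphor, so Principle A applies: it must be bound in its binding domain.
Binding domain of *herself₅*: the embedded TP, whose subject is Yuki₂.
*Elena₁* c-commands the anaphor but is outside its binding domain → cannot satisfy Principle A.
*Yuki₂* c-commands the anaphor within its binding domain → licit binder.
*Lucia₃* does not c-command the anaphor → cannot bind it.
*Ingrid₄* does not c-command the anaphor → cannot bind it.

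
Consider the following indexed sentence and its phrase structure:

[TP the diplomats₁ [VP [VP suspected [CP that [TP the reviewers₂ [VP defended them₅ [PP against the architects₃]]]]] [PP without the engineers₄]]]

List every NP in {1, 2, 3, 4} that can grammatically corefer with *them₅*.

{1, 4}

*them* is a pronoun, so Principle B applies: it must be free in its binding domain.
Binding domain of *them₅*: the embedded TP, whose subject is the reviewers₂.
*the diplomats₁* c-commands the pronoun but from outside its binding domain, and is not c-commanded by it → coindexation permitted.
*the reviewers₂* c-commands the pronoun within its binding domain → coindexation would violate Principle B.
*the architects₃*: the pronoun c-commands this R-expression → coindexation would violate Principle C on *the architects₃*.
*the engineers₄* and the pronoun do not c-command one another → neither Principle B nor Principle C is at stake; coindexation permitted.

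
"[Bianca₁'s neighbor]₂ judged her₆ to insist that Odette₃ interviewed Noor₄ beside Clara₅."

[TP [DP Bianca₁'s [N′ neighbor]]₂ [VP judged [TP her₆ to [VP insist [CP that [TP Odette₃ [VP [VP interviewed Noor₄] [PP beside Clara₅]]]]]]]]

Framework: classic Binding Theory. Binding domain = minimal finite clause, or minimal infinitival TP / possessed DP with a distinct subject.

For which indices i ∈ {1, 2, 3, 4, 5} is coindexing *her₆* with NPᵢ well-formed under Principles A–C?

{1}

*her* is a pronoun, so Principle B applies: it must be free in its binding domain.
Binding domain of *her₆*: the matrix TP, whose subject is [Bianca₁'s neighbor]₂.
*Bianca₁* and the pronoun do not c-command one another → neither Principle B nor Principle C is at stake; coindexation permitted.
*[Bianca₁'s neighbor]₂* c-commands the pronoun within its binding domain → coindexation would violate Principle B.
*Odette₃*: the pronoun c-commands this R-expression → coindexation would violate Principle C on *Odette₃*.
*Noor₄*: the pronoun c-commands this R-expression → coindexation would violate Principle C on *Noor₄*.
*Clara₅*: the pronoun c-commands this R-expression → coindexation would violate Principle C on *Clara₅*.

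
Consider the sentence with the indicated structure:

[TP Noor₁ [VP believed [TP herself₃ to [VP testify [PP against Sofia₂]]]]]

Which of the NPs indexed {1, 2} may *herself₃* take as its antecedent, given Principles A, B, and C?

*herself* is an anaphor, so Principle A applies: it must be bound in its binding domain.
Binding domain of *herself₃*: the matrix TP, whose subject is Noor₁.
*Noor₁* c-commands the anaphor within its binding domain → licit binder.
*Sofia₂* does not c-command the anaphor → cannot bind it.

{1}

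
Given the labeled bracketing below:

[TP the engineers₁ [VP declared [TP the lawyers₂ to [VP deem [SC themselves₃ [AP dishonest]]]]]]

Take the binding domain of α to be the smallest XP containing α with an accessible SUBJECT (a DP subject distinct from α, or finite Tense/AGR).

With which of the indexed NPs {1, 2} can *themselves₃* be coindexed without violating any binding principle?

{2}

*themselves* is an anaphor, so Principle A applies: it must be bound in its binding domain.
Binding domain of *themselves₃*: the embedded TP, whose subject is the lawyers₂.
*the engineers₁* c-commands the anaphor but is outside its binding domain → cannot satisfy Principle A.
*the lawyers₂* c-commands the anaphor within its binding domain → licit binder.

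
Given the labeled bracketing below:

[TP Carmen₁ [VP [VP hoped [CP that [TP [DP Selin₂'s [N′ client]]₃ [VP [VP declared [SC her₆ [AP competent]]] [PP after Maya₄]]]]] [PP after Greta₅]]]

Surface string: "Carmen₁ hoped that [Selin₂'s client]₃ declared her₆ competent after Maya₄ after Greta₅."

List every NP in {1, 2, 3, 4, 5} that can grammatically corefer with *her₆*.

*her* is a pronoun, so Principle B applies: it must be free in its binding domain.
Binding domain of *her₆*: the embedded TP, whose subject is [Selin₂'s client]₃.
*Carmen₁* c-commands the pronoun but from outside its binding domain, and is not c-commanded by it → coindexation permitted.
*Selin₂* and the pronoun do not c-command one another → neither Principle B nor Principle C is at stake; coindexation permitted.
*[Selin₂'s client]₃* c-commands the pronoun within its binding domain → coindexation would violate Principle B.
*Maya₄* and the pronoun do not c-command one another → neither Principle B nor Principle C is at stake; coindexation permitted.
*Greta₅* and the pronoun do not c-command one another → neither Principle B nor Principle C is at stake; coindexation permitted.

{1, 2, 4, 5}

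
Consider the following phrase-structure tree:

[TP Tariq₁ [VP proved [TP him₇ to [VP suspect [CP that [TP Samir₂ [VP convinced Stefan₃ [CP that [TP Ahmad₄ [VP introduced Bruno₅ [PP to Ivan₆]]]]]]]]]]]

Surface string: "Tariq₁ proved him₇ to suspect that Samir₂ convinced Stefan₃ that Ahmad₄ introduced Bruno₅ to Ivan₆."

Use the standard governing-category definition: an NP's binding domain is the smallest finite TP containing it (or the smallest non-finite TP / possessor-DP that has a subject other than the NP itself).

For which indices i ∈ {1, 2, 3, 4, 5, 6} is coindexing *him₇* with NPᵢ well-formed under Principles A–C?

*him* is a pronoun, so Principle B applies: it must be free in its binding domain.
Binding domain of *him₇*: the matrix TP, whose subject is Tariq₁.
*Tariq₁* c-commands the pronoun within its binding domain → coindexation would violate Principle B.
*Samir₂*: the pronoun c-commands this R-expression → coindexation would violate Principle C on *Samir₂*.
*Stefan₃*: the pronoun c-commands this R-expression → coindexation would violate Principle C on *Stefan₃*.
*Ahmad₄*: the pronoun c-commands this R-expression → coindexation would violate Principle C on *Ahmad₄*.
*Bruno₅*: the pronoun c-commands this R-expression → coindexation would violate Principle C on *Bruno₅*.
*Ivan₆*: the pronoun c-commands this R-expression → coindexation would violate Principle C on *Ivan₆*.

none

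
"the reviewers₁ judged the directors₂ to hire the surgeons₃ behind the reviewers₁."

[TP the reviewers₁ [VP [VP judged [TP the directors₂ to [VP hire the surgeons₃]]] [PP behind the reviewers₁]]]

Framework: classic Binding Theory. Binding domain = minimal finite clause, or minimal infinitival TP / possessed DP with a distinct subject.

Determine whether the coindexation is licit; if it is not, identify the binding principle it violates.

The two coindexed NPs are *the reviewers₁* (the higher occurrence) and *the reviewers₁* (the lower occurrence).
*the reviewers₁* (the lower occurrence) is an R-expression. Principle C requires it to be free everywhere.
*the reviewers₁* (the higher occurrence) c-commands it and carries the same index.
The R-expression is bound → Principle C violation.

Principle C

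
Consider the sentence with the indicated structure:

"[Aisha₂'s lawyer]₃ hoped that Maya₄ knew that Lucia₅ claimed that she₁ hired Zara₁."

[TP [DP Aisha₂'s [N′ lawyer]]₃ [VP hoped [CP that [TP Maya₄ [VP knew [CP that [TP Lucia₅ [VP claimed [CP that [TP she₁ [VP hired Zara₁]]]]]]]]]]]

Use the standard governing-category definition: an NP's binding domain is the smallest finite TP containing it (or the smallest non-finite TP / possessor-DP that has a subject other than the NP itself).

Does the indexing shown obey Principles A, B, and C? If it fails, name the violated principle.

Principle C

The two coindexed NPs are *she₁* and *Zara₁*.
*Zara₁* is an R-expression. Principle C requires it to be free everywhere.
*she₁* c-commands it and carries the same index.
The R-expression is bound → Principle C violation.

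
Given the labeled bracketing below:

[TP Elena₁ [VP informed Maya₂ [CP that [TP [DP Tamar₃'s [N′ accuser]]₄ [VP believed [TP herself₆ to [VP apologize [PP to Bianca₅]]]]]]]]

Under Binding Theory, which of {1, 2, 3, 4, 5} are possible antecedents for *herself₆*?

*herself* is an anaphor, so Principle A applies: it must be bound in its binding domain.
Binding domain of *herself₆*: the embedded TP, whose subject is [Tamar₃'s accuser]₄.
*Elena₁* c-commands the anaphor but is outside its binding domain → cannot satisfy Principle A.
*Maya₂* c-commands the anaphor but is outside its binding domain → cannot satisfy Principle A.
*Tamar₃* does not c-command the anaphor → cannot bind it.
*[Tamar₃'s accuser]₄* c-commands the anaphor within its binding domain → licit binder.
*Bianca₅* does not c-command the anaphor → cannot bind it.

{4}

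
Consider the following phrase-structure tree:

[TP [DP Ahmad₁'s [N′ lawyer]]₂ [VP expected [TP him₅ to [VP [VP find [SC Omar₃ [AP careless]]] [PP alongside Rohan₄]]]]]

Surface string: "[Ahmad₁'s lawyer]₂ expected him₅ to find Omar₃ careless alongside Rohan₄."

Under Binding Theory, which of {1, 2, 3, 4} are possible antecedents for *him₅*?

{1}

*him* is a pronoun, so Principle B applies: it must be free in its binding domain.
Binding domain of *him₅*: the matrix TP, whose subject is [Ahmad₁'s lawyer]₂.
*Ahmad₁* and the pronoun do not c-command one another → neither Principle B nor Principle C is at stake; coindexation permitted.
*[Ahmad₁'s lawyer]₂* c-commands the pronoun within its binding domain → coindexation would violate Principle B.
*Omar₃*: the pronoun c-commands this R-expression → coindexation would violate Principle C on *Omar₃*.
*Rohan₄*: the pronoun c-commands this R-expression → coindexation would violate Principle C on *Rohan₄*.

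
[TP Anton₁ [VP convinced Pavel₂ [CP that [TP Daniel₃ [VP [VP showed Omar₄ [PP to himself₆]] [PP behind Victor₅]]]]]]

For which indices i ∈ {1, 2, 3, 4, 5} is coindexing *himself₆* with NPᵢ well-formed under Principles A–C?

{3, 4}

*himself* is an anaphor, so Principle A applies: it must be bound in its binding domain.
Binding domain of *himself₆*: the embedded TP, whose subject is Daniel₃.
*Anton₁* c-commands the anaphor but is outside its binding domain → cannot satisfy Principle A.
*Pavel₂* c-commands the anaphor but is outside its binding domain → cannot satisfy Principle A.
*Daniel₃* c-commands the anaphor within its binding domain → licit binder.
*Omar₄* c-commands the anaphor within its binding domain → licit binder.
*Victor₅* does not c-command the anaphor → cannot bind it.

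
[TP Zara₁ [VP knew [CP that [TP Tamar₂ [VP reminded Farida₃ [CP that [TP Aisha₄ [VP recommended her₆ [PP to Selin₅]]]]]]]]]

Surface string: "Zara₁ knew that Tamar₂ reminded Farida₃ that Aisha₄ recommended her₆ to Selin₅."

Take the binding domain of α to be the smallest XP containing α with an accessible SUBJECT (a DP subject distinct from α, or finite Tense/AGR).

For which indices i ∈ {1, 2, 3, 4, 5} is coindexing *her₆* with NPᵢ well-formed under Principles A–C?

*her* is a pronoun, so Principle B applies: it must be free in its binding domain.
Binding domain of *her₆*: the embedded TP, whose subject is Aisha₄.
*Zara₁* c-commands the pronoun but from outside its binding domain, and is not c-commanded by it → coindexation permitted.
*Tamar₂* c-commands the pronoun but from outside its binding domain, and is not c-commanded by it → coindexation permitted.
*Farida₃* c-commands the pronoun but from outside its binding domain, and is not c-commanded by it → coindexation permitted.
*Aisha₄* c-commands the pronoun within its binding domain → coindexation would violate Principle B.
*Selin₅*: the pronoun c-commands this R-expression → coindexation would violate Principle C on *Selin₅*.

{1, 2, 3}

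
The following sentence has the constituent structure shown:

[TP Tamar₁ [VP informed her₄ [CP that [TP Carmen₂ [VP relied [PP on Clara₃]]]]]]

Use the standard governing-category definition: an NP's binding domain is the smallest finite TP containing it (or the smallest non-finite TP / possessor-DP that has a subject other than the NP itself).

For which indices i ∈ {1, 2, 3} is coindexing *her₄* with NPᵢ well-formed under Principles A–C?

none

*her* is a pronoun, so Principle B applies: it must be free in its binding domain.
Binding domain of *her₄*: the matrix TP, whose subject is Tamar₁.
*Tamar₁* c-commands the pronoun within its binding domain → coindexation would violate Principle B.
*Carmen₂*: the pronoun c-commands this R-expression → coindexation would violate Principle C on *Carmen₂*.
*Clara₃*: the pronoun c-commands this R-expression → coindexation would violate Principle C on *Clara₃*.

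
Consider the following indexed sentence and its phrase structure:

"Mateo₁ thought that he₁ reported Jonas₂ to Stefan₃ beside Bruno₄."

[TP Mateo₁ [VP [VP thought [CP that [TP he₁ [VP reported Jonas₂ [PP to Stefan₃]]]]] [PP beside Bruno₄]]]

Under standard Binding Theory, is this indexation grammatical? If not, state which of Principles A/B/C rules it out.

grammatical

The two coindexed NPs are *Mateo₁* and *he₁*.
*he₁* is a pronoun; nothing c-commands it within its binding domain (the embedded TP.), so Principle B holds trivially.
*Mateo₁* is an R-expression; *he₁* does not c-command it, and no other NP shares its index, so Principle C is satisfied.
All principles are respected.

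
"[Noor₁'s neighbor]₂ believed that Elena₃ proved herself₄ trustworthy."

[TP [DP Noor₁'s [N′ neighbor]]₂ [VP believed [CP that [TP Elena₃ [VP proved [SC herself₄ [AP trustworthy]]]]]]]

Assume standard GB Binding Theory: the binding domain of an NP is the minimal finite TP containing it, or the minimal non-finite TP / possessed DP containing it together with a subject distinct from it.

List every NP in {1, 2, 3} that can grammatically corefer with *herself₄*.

{3}

*herself* is an anaphor, so Principle A applies: it must be bound in its binding domain.
Binding domain of *herself₄*: the embedded TP, whose subject is Elena₃.
*Noor₁* does not c-command the anaphor → cannot bind it.
*[Noor₁'s neighbor]₂* c-commands the anaphor but is outside its binding domain → cannot satisfy Principle A.
*Elena₃* c-commands the anaphor within its binding domain → licit binder.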